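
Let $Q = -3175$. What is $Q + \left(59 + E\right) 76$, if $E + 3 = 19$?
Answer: $2525$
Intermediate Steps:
$E = 16$ ($E = -3 + 19 = 16$)
$Q + \left(59 + E\right) 76 = -3175 + \left(59 + 16\right) 76 = -3175 + 75 \cdot 76 = -3175 + 5700 = 2525$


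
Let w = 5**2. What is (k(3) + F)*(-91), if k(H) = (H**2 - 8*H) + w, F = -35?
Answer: 2275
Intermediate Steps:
w = 25
k(H) = 25 + H**2 - 8*H (k(H) = (H**2 - 8*H) + 25 = 25 + H**2 - 8*H)
(k(3) + F)*(-91) = ((25 + 3**2 - 8*3) - 35)*(-91) = ((25 + 9 - 24) - 35)*(-91) = (10 - 35)*(-91) = -25*(-91) = 2275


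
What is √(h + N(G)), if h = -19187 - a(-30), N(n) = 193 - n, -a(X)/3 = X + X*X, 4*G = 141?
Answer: I*√65677/2 ≈ 128.14*I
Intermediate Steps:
G = 141/4 (G = (¼)*141 = 141/4 ≈ 35.250)
a(X) = -3*X - 3*X² (a(X) = -3*(X + X*X) = -3*(X + X²) = -3*X - 3*X²)
h = -16577 (h = -19187 - (-3)*(-30)*(1 - 30) = -19187 - (-3)*(-30)*(-29) = -19187 - 1*(-2610) = -19187 + 2610 = -16577)
√(h + N(G)) = √(-16577 + (193 - 1*141/4)) = √(-16577 + (193 - 141/4)) = √(-16577 + 631/4) = √(-65677/4) = I*√65677/2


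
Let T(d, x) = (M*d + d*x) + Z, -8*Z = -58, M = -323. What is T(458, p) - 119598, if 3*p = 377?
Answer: -2519633/12 ≈ -2.0997e+5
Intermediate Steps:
Z = 29/4 (Z = -⅛*(-58) = 29/4 ≈ 7.2500)
p = 377/3 (p = (⅓)*377 = 377/3 ≈ 125.67)
T(d, x) = 29/4 - 323*d + d*x (T(d, x) = (-323*d + d*x) + 29/4 = 29/4 - 323*d + d*x)
T(458, p) - 119598 = (29/4 - 323*458 + 458*(377/3)) - 119598 = (29/4 - 147934 + 172666/3) - 119598 = -1084457/12 - 119598 = -2519633/12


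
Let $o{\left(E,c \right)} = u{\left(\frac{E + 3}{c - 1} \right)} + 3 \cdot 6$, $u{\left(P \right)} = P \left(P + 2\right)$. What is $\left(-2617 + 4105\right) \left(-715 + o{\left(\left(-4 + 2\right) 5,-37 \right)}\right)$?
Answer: $- \frac{374189964}{361} \approx -1.0365 \cdot 10^{6}$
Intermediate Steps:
$u{\left(P \right)} = P \left(2 + P\right)$
$o{\left(E,c \right)} = 18 + \frac{\left(2 + \frac{3 + E}{-1 + c}\right) \left(3 + E\right)}{-1 + c}$ ($o{\left(E,c \right)} = \frac{E + 3}{c - 1} \left(2 + \frac{E + 3}{c - 1}\right) + 3 \cdot 6 = \frac{3 + E}{-1 + c} \left(2 + \frac{3 + E}{-1 + c}\right) + 18 = \frac{\left(2 + \frac{3 + E}{-1 + c}\right) \left(3 + E\right)}{-1 + c} + 18 = 18 + \frac{\left(2 + \frac{3 + E}{-1 + c}\right) \left(3 + E\right)}{-1 + c}$)
$\left(-2617 + 4105\right) \left(-715 + o{\left(\left(-4 + 2\right) 5,-37 \right)}\right) = \left(-2617 + 4105\right) \left(-715 + \frac{18 \left(-1 - 37\right)^{2} + \left(3 + \left(-4 + 2\right) 5\right) \left(1 + \left(-4 + 2\right) 5 + 2 \left(-37\right)\right)}{\left(-1 - 37\right)^{2}}\right) = 1488 \left(-715 + \frac{18 \left(-38\right)^{2} + \left(3 - 10\right) \left(1 - 10 - 74\right)}{1444}\right) = 1488 \left(-715 + \frac{18 \cdot 1444 + \left(3 - 10\right) \left(1 - 10 - 74\right)}{1444}\right) = 1488 \left(-715 + \frac{25992 - -581}{1444}\right) = 1488 \left(-715 + \frac{25992 + 581}{1444}\right) = 1488 \left(-715 + \frac{1}{1444} \cdot 26573\right) = 1488 \left(-715 + \frac{26573}{1444}\right) = 1488 \left(- \frac{1005887}{1444}\right) = - \frac{374189964}{361}$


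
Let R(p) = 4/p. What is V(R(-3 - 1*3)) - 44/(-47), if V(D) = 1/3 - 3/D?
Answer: 1627/282 ≈ 5.7695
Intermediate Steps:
V(D) = 1/3 - 3/D (V(D) = 1*(1/3) - 3/D = 1/3 - 3/D)
V(R(-3 - 1*3)) - 44/(-47) = (-9 + 4/(-3 - 1*3))/(3*((4/(-3 - 1*3)))) - 44/(-47) = (-9 + 4/(-3 - 3))/(3*((4/(-3 - 3)))) - 44*(-1/47) = (-9 + 4/(-6))/(3*((4/(-6)))) + 44/47 = (-9 + 4*(-1/6))/(3*((4*(-1/6)))) + 44/47 = (-9 - 2/3)/(3*(-2/3)) + 44/47 = (1/3)*(-3/2)*(-29/3) + 44/47 = 29/6 + 44/47 = 1627/282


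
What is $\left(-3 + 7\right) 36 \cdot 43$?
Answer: $6192$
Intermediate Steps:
$\left(-3 + 7\right) 36 \cdot 43 = 4 \cdot 36 \cdot 43 = 144 \cdot 43 = 6192$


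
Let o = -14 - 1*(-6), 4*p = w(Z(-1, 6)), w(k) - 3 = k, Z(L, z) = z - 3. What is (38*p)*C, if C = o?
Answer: -456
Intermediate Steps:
Z(L, z) = -3 + z
w(k) = 3 + k
p = 3/2 (p = (3 + (-3 + 6))/4 = (3 + 3)/4 = (1/4)*6 = 3/2 ≈ 1.5000)
o = -8 (o = -14 + 6 = -8)
C = -8
(38*p)*C = (38*(3/2))*(-8) = 57*(-8) = -456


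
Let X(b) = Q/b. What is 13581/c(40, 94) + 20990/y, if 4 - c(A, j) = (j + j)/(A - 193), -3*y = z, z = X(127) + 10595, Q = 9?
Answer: 1394780521791/538229600 ≈ 2591.4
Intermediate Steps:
X(b) = 9/b
z = 1345574/127 (z = 9/127 + 10595 = 1345574/127 ≈ 10595.)
y = -1345574/381 (y = -⅓*1345574/127 = -1345574/381 ≈ -3531.7)
c(A, j) = 4 - 2*j/(-193 + A) (c(A, j) = 4 - (j + j)/(A - 193) = 4 - 2*j/(-193 + A))
13581/c(40, 94) + 20990/y = 13581/((2*(-386 - 1*94 + 2*40)/(-193 + 40))) + 20990/(-1345574/381) = 13581/((2*(-386 - 94 + 80)/(-153))) + 20990*(-381/1345574) = 13581/((2*(-1/153)*(-400))) - 3998595/672787 = 13581/(800/153) - 3998595/672787 = 13581*(153/800) - 3998595/672787 = 2077893/800 - 3998595/672787 = 1394780521791/538229600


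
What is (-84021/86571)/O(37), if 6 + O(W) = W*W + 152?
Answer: -28007/43718355 ≈ -0.00064062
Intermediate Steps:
O(W) = 146 + W**2 (O(W) = -6 + (W*W + 152) = -6 + (W**2 + 152) = -6 + (152 + W**2) = 146 + W**2)
(-84021/86571)/O(37) = (-84021/86571)/(146 + 37**2) = (-84021*1/86571)/(146 + 1369) = -28007/28857/1515 = -28007/28857*1/1515 = -28007/43718355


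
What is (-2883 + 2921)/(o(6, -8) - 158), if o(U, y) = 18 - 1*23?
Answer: -38/163 ≈ -0.23313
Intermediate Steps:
o(U, y) = -5 (o(U, y) = 18 - 23 = -5)
(-2883 + 2921)/(o(6, -8) - 158) = (-2883 + 2921)/(-5 - 158) = 38/(-163) = 38*(-1/163) = -38/163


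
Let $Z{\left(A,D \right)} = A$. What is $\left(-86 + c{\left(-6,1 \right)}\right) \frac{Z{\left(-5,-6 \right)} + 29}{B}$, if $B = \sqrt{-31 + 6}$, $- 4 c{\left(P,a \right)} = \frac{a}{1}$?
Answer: $414 i \approx 414.0 i$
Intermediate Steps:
$c{\left(P,a \right)} = - \frac{a}{4}$ ($c{\left(P,a \right)} = - \frac{a 1^{-1}}{4} = - \frac{a 1}{4} = - \frac{a}{4}$)
$B = 5 i$ ($B = \sqrt{-25} = 5 i \approx 5.0 i$)
$\left(-86 + c{\left(-6,1 \right)}\right) \frac{Z{\left(-5,-6 \right)} + 29}{B} = \left(-86 - \frac{1}{4}\right) \frac{-5 + 29}{5 i} = \left(-86 - \frac{1}{4}\right) 24 \left(- \frac{i}{5}\right) = - \frac{345 \left(- \frac{24 i}{5}\right)}{4} = 414 i$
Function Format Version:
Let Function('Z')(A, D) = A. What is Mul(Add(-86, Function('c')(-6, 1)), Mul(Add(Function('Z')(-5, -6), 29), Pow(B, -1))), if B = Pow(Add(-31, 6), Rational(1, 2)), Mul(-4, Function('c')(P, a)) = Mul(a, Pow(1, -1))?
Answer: Mul(414, I) ≈ Mul(414.00, I)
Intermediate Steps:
Function('c')(P, a) = Mul(Rational(-1, 4), a) (Function('c')(P, a) = Mul(Rational(-1, 4), Mul(a, Pow(1, -1))) = Mul(Rational(-1, 4), Mul(a, 1)) = Mul(Rational(-1, 4), a))
B = Mul(5, I) (B = Pow(-25, Rational(1, 2)) = Mul(5, I) ≈ Mul(5.0000, I))
Mul(Add(-86, Function('c')(-6, 1)), Mul(Add(Function('Z')(-5, -6), 29), Pow(B, -1))) = Mul(Add(-86, Mul(Rational(-1, 4), 1)), Mul(Add(-5, 29), Pow(Mul(5, I), -1))) = Mul(Add(-86, Rational(-1, 4)), Mul(24, Mul(Rational(-1, 5), I))) = Mul(Rational(-345, 4), Mul(Rational(-24, 5), I)) = Mul(414, I)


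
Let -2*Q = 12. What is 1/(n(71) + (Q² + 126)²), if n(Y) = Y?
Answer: 1/26315 ≈ 3.8001e-5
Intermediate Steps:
Q = -6 (Q = -½*12 = -6)
1/(n(71) + (Q² + 126)²) = 1/(71 + ((-6)² + 126)²) = 1/(71 + (36 + 126)²) = 1/(71 + 162²) = 1/(71 + 26244) = 1/26315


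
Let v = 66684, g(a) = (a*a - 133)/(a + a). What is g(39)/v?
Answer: 347/1300338 ≈ 0.00026685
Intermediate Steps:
g(a) = (-133 + a**2)/(2*a) (g(a) = (a**2 - 133)/((2*a)) = (-133 + a**2)*(1/(2*a)) = (-133 + a**2)/(2*a))
g(39)/v = ((1/2)*(-133 + 39**2)/39)/66684 = ((1/2)*(1/39)*(-133 + 1521))*(1/66684) = ((1/2)*(1/39)*1388)*(1/66684) = (694/39)*(1/66684) = 347/1300338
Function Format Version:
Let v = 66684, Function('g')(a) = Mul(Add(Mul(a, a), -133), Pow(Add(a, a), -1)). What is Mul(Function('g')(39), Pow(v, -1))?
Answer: Rational(347, 1300338) ≈ 0.00026685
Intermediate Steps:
Function('g')(a) = Mul(Rational(1, 2), Pow(a, -1), Add(-133, Pow(a, 2))) (Function('g')(a) = Mul(Add(Pow(a, 2), -133), Pow(Mul(2, a), -1)) = Mul(Add(-133, Pow(a, 2)), Mul(Rational(1, 2), Pow(a, -1))) = Mul(Rational(1, 2), Pow(a, -1), Add(-133, Pow(a, 2))))
Mul(Function('g')(39), Pow(v, -1)) = Mul(Mul(Rational(1, 2), Pow(39, -1), Add(-133, Pow(39, 2))), Pow(66684, -1)) = Mul(Mul(Rational(1, 2), Rational(1, 39), Add(-133, 1521)), Rational(1, 66684)) = Mul(Mul(Rational(1, 2), Rational(1, 39), 1388), Rational(1, 66684)) = Mul(Rational(694, 39), Rational(1, 66684)) = Rational(347, 1300338)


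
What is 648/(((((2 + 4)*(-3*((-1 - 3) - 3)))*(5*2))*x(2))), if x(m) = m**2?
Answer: 9/70 ≈ 0.12857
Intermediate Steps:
648/(((((2 + 4)*(-3*((-1 - 3) - 3)))*(5*2))*x(2))) = 648/(((((2 + 4)*(-3*((-1 - 3) - 3)))*(5*2))*2**2)) = 648/((((6*(-3*(-4 - 3)))*10)*4)) = 648/((((6*(-3*(-7)))*10)*4)) = 648/((((6*21)*10)*4)) = 648/(((126*10)*4)) = 648/((1260*4)) = 648/5040 = 648*(1/5040) = 9/70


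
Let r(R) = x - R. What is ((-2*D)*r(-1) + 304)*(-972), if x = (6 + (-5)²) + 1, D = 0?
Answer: -295488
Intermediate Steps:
x = 32 (x = (6 + 25) + 1 = 31 + 1 = 32)
r(R) = 32 - R
((-2*D)*r(-1) + 304)*(-972) = ((-2*0)*(32 - 1*(-1)) + 304)*(-972) = (0*(32 + 1) + 304)*(-972) = (0*33 + 304)*(-972) = (0 + 304)*(-972) = 304*(-972) = -295488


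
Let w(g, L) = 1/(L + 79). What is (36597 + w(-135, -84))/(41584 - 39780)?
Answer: 45746/2255 ≈ 20.286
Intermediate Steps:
w(g, L) = 1/(79 + L)
(36597 + w(-135, -84))/(41584 - 39780) = (36597 + 1/(79 - 84))/(41584 - 39780) = (36597 + 1/(-5))/1804 = (36597 - ⅕)*(1/1804) = (182984/5)*(1/1804) = 45746/2255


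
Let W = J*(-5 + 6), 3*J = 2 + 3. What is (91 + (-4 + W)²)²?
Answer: 753424/81 ≈ 9301.5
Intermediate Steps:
J = 5/3 (J = (2 + 3)/3 = (⅓)*5 = 5/3 ≈ 1.6667)
W = 5/3 (W = 5*(-5 + 6)/3 = (5/3)*1 = 5/3 ≈ 1.6667)
(91 + (-4 + W)²)² = (91 + (-4 + 5/3)²)² = (91 + (-7/3)²)² = (91 + 49/9)² = (868/9)² = 753424/81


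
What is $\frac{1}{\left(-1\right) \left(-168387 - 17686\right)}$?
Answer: $\frac{1}{186073} \approx 5.3742 \cdot 10^{-6}$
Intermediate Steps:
$\frac{1}{\left(-1\right) \left(-168387 - 17686\right)} = \frac{1}{\left(-1\right) \left(-186073\right)} = \frac{1}{186073}$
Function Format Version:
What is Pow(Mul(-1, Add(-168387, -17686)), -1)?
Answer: Rational(1, 186073) ≈ 5.3742e-6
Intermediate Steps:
Pow(Mul(-1, Add(-168387, -17686)), -1) = Pow(Mul(-1, -186073), -1) = Pow(186073, -1) = Rational(1, 186073)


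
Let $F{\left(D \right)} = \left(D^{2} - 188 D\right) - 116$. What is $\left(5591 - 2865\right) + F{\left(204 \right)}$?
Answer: $5874$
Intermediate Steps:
$F{\left(D \right)} = -116 + D^{2} - 188 D$
$\left(5591 - 2865\right) + F{\left(204 \right)} = \left(5591 - 2865\right) - \left(38468 - 41616\right) = \left(5591 - 2865\right) - -3148 = 2726 + 3148 = 5874$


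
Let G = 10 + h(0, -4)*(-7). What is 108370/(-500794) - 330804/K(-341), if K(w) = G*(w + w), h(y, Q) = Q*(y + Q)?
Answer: -7216804544/1451551409 ≈ -4.9718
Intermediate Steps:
h(y, Q) = Q*(Q + y)
G = -102 (G = 10 - 4*(-4 + 0)*(-7) = 10 - 4*(-4)*(-7) = 10 + 16*(-7) = 10 - 112 = -102)
K(w) = -204*w (K(w) = -102*(w + w) = -204*w)
108370/(-500794) - 330804/K(-341) = 108370/(-500794) - 330804/((-204*(-341))) = 108370*(-1/500794) - 330804/69564 = -54185/250397 - 330804*1/69564 = -54185/250397 - 27567/5797 = -7216804544/1451551409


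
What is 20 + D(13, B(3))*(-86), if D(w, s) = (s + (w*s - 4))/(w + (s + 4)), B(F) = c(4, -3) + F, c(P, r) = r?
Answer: 684/17 ≈ 40.235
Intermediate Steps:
B(F) = -3 + F
D(w, s) = (-4 + s + s*w)/(4 + s + w) (D(w, s) = (s + (s*w - 4))/(w + (4 + s)) = (s + (-4 + s*w))/(4 + s + w) = (-4 + s + s*w)/(4 + s + w))
20 + D(13, B(3))*(-86) = 20 + ((-4 + (-3 + 3) + (-3 + 3)*13)/(4 + (-3 + 3) + 13))*(-86) = 20 + ((-4 + 0 + 0*13)/(4 + 0 + 13))*(-86) = 20 + ((-4 + 0 + 0)/17)*(-86) = 20 + ((1/17)*(-4))*(-86) = 20 - 4/17*(-86) = 20 + 344/17 = 684/17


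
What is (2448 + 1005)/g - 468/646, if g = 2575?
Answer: 512769/831725 ≈ 0.61651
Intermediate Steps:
(2448 + 1005)/g - 468/646 = (2448 + 1005)/2575 - 468/646 = 3453*(1/2575) - 468*1/646 = 3453/2575 - 234/323 = 512769/831725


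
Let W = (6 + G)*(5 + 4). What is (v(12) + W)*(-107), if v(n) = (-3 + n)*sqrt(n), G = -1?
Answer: -4815 - 1926*sqrt(3) ≈ -8150.9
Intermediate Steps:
v(n) = sqrt(n)*(-3 + n)
W = 45 (W = (6 - 1)*(5 + 4) = 5*9 = 45)
(v(12) + W)*(-107) = (sqrt(12)*(-3 + 12) + 45)*(-107) = ((2*sqrt(3))*9 + 45)*(-107) = (18*sqrt(3) + 45)*(-107) = (45 + 18*sqrt(3))*(-107) = -4815 - 1926*sqrt(3)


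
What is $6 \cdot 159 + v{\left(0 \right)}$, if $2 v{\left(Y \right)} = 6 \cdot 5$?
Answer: $969$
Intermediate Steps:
$v{\left(Y \right)} = 15$ ($v{\left(Y \right)} = \frac{6 \cdot 5}{2} = \frac{1}{2} \cdot 30 = 15$)
$6 \cdot 159 + v{\left(0 \right)} = 6 \cdot 159 + 15 = 954 + 15 = 969$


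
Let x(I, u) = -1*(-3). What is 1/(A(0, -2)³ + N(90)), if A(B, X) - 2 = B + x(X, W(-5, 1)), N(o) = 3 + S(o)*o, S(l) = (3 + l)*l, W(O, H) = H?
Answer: 1/753428 ≈ 1.3273e-6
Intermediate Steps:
S(l) = l*(3 + l)
x(I, u) = 3
N(o) = 3 + o²*(3 + o) (N(o) = 3 + (o*(3 + o))*o = 3 + o²*(3 + o))
A(B, X) = 5 + B (A(B, X) = 2 + (B + 3) = 2 + (3 + B) = 5 + B)
1/(A(0, -2)³ + N(90)) = 1/((5 + 0)³ + (3 + 90²*(3 + 90))) = 1/(5³ + (3 + 8100*93)) = 1/(125 + (3 + 753300)) = 1/(125 + 753303) = 1/753428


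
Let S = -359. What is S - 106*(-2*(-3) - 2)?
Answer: -783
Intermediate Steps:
S - 106*(-2*(-3) - 2) = -359 - 106*(-2*(-3) - 2) = -359 - 106*(6 - 2) = -359 - 106*4 = -359 - 424 = -783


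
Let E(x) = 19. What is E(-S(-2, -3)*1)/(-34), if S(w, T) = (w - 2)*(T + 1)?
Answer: -19/34 ≈ -0.55882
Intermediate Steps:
S(w, T) = (1 + T)*(-2 + w) (S(w, T) = (-2 + w)*(1 + T) = (1 + T)*(-2 + w))
E(-S(-2, -3)*1)/(-34) = 19/(-34) = 19*(-1/34) = -19/34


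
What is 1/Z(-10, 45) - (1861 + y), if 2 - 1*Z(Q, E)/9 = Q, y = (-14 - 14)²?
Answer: -285659/108 ≈ -2645.0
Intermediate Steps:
y = 784 (y = (-28)² = 784)
Z(Q, E) = 18 - 9*Q
1/Z(-10, 45) - (1861 + y) = 1/(18 - 9*(-10)) - (1861 + 784) = 1/(18 + 90) - 1*2645 = 1/108 - 2645 = -285659/108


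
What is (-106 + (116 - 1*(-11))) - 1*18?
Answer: 3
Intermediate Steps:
(-106 + (116 - 1*(-11))) - 1*18 = (-106 + (116 + 11)) - 18 = (-106 + 127) - 18 = 21 - 18 = 3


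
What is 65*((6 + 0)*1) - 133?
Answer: 257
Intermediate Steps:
65*((6 + 0)*1) - 133 = 65*(6*1) - 133 = 65*6 - 133 = 390 - 133 = 257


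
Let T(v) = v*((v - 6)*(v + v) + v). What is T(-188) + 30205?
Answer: -13647923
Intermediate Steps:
T(v) = v*(v + 2*v*(-6 + v)) (T(v) = v*((-6 + v)*(2*v) + v) = v*(2*v*(-6 + v) + v) = v*(v + 2*v*(-6 + v)))
T(-188) + 30205 = (-188)²*(-11 + 2*(-188)) + 30205 = 35344*(-11 - 376) + 30205 = 35344*(-387) + 30205 = -13678128 + 30205 = -13647923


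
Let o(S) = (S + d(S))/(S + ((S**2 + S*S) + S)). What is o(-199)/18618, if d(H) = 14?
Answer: -185/1467172872 ≈ -1.2609e-7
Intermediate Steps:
o(S) = (14 + S)/(2*S + 2*S**2) (o(S) = (S + 14)/(S + ((S**2 + S*S) + S)) = (14 + S)/(S + ((S**2 + S**2) + S)) = (14 + S)/(S + (2*S**2 + S)) = (14 + S)/(S + (S + 2*S**2)) = (14 + S)/(2*S + 2*S**2))
o(-199)/18618 = ((1/2)*(14 - 199)/(-199*(1 - 199)))/18618 = ((1/2)*(-1/199)*(-185)/(-198))*(1/18618) = ((1/2)*(-1/199)*(-1/198)*(-185))*(1/18618) = -185/78804*1/18618 = -185/1467172872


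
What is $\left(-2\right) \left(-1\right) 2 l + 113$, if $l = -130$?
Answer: $-407$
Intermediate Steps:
$\left(-2\right) \left(-1\right) 2 l + 113 = \left(-2\right) \left(-1\right) 2 \left(-130\right) + 113 = 2 \cdot 2 \left(-130\right) + 113 = 4 \left(-130\right) + 113 = -520 + 113 = -407$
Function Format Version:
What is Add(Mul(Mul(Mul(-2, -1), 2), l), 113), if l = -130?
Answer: -407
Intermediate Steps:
Add(Mul(Mul(Mul(-2, -1), 2), l), 113) = Add(Mul(Mul(Mul(-2, -1), 2), -130), 113) = Add(Mul(Mul(2, 2), -130), 113) = Add(Mul(4, -130), 113) = Add(-520, 113) = -407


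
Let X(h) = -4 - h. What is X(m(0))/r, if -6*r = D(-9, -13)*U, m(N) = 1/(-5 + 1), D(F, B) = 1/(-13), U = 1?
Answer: -585/2 ≈ -292.50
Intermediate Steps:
D(F, B) = -1/13
m(N) = -¼ (m(N) = 1/(-4) = -¼)
r = 1/78 (r = -(-1)/78 = -⅙*(-1/13) = 1/78 ≈ 0.012821)
X(m(0))/r = (-4 - 1*(-¼))/(1/78) = (-4 + ¼)*78 = -15/4*78 = -585/2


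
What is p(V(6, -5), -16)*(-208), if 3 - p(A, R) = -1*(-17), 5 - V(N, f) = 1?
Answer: 2912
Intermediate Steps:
V(N, f) = 4 (V(N, f) = 5 - 1*1 = 5 - 1 = 4)
p(A, R) = -14 (p(A, R) = 3 - (-1)*(-17) = 3 - 1*17 = 3 - 17 = -14)
p(V(6, -5), -16)*(-208) = -14*(-208) = 2912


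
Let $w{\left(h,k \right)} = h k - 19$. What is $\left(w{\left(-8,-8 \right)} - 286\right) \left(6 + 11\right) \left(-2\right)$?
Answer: $8194$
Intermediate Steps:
$w{\left(h,k \right)} = -19 + h k$
$\left(w{\left(-8,-8 \right)} - 286\right) \left(6 + 11\right) \left(-2\right) = \left(\left(-19 - -64\right) - 286\right) \left(6 + 11\right) \left(-2\right) = \left(\left(-19 + 64\right) - 286\right) 17 \left(-2\right) = \left(45 - 286\right) \left(-34\right) = \left(-241\right) \left(-34\right) = 8194$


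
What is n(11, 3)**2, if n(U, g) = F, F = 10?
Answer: 100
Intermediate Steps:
n(U, g) = 10
n(11, 3)**2 = 10**2 = 100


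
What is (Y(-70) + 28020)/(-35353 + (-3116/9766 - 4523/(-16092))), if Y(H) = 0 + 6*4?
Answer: -115980000336/146207579465 ≈ -0.79326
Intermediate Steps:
Y(H) = 24 (Y(H) = 0 + 24 = 24)
(Y(-70) + 28020)/(-35353 + (-3116/9766 - 4523/(-16092))) = (24 + 28020)/(-35353 + (-3116/9766 - 4523/(-16092))) = 28044/(-35353 + (-3116*1/9766 - 4523*(-1/16092))) = 28044/(-35353 + (-82/257 + 4523/16092)) = 28044/(-35353 - 157133/4135644) = 28044/(-146207579465/4135644) = 28044*(-4135644/146207579465) = -115980000336/146207579465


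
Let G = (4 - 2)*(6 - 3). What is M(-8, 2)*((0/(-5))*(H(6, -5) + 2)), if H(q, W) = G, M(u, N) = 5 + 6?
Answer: 0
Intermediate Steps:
M(u, N) = 11
G = 6 (G = 2*3 = 6)
H(q, W) = 6
M(-8, 2)*((0/(-5))*(H(6, -5) + 2)) = 11*((0/(-5))*(6 + 2)) = 11*((0*(-⅕))*8) = 11*(0*8) = 11*0 = 0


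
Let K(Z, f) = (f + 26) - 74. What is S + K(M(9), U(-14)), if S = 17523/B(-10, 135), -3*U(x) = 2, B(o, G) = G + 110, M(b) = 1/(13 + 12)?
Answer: 16799/735 ≈ 22.856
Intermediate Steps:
M(b) = 1/25
B(o, G) = 110 + G
U(x) = -⅔ (U(x) = -⅓*2 = -⅔)
K(Z, f) = -48 + f (K(Z, f) = (26 + f) - 74 = -48 + f)
S = 17523/245 (S = 17523/(110 + 135) = 17523/245 ≈ 71.522)
S + K(M(9), U(-14)) = 17523/245 + (-48 - ⅔) = 17523/245 - 146/3 = 16799/735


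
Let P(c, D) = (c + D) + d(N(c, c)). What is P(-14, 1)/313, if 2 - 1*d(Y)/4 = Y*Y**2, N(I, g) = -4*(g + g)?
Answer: -5619717/313 ≈ -17954.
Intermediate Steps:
N(I, g) = -8*g
d(Y) = 8 - 4*Y**3 (d(Y) = 8 - 4*Y*Y**2 = 8 - 4*Y**3)
P(c, D) = 8 + D + c + 2048*c**3 (P(c, D) = (c + D) + (8 - 4*(-512*c**3)) = (D + c) + (8 - (-2048)*c**3) = (D + c) + (8 + 2048*c**3) = 8 + D + c + 2048*c**3)
P(-14, 1)/313 = (8 + 1 - 14 + 2048*(-14)**3)/313 = (8 + 1 - 14 + 2048*(-2744))*(1/313) = (8 + 1 - 14 - 5619712)*(1/313) = -5619717*1/313 = -5619717/313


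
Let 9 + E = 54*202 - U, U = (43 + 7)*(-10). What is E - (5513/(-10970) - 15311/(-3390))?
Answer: 4237601591/371883 ≈ 11395.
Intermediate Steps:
U = -500 (U = 50*(-10) = -500)
E = 11399 (E = -9 + (54*202 - 1*(-500)) = -9 + (10908 + 500) = -9 + 11408 = 11399)
E - (5513/(-10970) - 15311/(-3390)) = 11399 - (5513/(-10970) - 15311/(-3390)) = 11399 - (5513*(-1/10970) - 15311*(-1/3390)) = 11399 - (-5513/10970 + 15311/3390) = 11399 - 1*1492726/371883 = 11399 - 1492726/371883 = 4237601591/371883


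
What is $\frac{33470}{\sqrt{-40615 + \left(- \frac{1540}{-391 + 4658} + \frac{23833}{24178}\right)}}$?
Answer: $- \frac{33470 i \sqrt{432280662655402619674}}{4190084607199} \approx - 166.08 i$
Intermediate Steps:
$\frac{33470}{\sqrt{-40615 + \left(- \frac{1540}{-391 + 4658} + \frac{23833}{24178}\right)}} = \frac{33470}{\sqrt{-40615 + \left(- \frac{1540}{4267} + 23833 \cdot \frac{1}{24178}\right)}} = \frac{33470}{\sqrt{-40615 + \left(\left(-1540\right) \frac{1}{4267} + \frac{23833}{24178}\right)}} = \frac{33470}{\sqrt{-40615 + \left(- \frac{1540}{4267} + \frac{23833}{24178}\right)}} = \frac{33470}{\sqrt{-40615 + \frac{64461291}{103167526}}} = \frac{33470}{\sqrt{- \frac{4190084607199}{103167526}}} = \frac{33470}{\frac{1}{103167526} i \sqrt{432280662655402619674}} = 33470 \left(- \frac{i \sqrt{432280662655402619674}}{4190084607199}\right) = - \frac{33470 i \sqrt{432280662655402619674}}{4190084607199}$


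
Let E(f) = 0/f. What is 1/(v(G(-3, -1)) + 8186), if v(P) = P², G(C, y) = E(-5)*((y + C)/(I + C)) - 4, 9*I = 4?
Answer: 1/8202 ≈ 0.00012192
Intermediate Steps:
I = 4/9 (I = (⅑)*4 = 4/9 ≈ 0.44444)
E(f) = 0
G(C, y) = -4 (G(C, y) = 0*((y + C)/(4/9 + C)) - 4 = 0*((C + y)/(4/9 + C)) - 4 = 0 - 4 = -4)
1/(v(G(-3, -1)) + 8186) = 1/((-4)² + 8186) = 1/(16 + 8186) = 1/8202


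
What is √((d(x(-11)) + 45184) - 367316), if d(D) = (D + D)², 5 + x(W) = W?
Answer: 2*I*√80277 ≈ 566.66*I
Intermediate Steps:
x(W) = -5 + W
d(D) = 4*D² (d(D) = (2*D)² = 4*D²)
√((d(x(-11)) + 45184) - 367316) = √((4*(-5 - 11)² + 45184) - 367316) = √((4*(-16)² + 45184) - 367316) = √((4*256 + 45184) - 367316) = √((1024 + 45184) - 367316) = √(46208 - 367316) = √(-321108) = 2*I*√80277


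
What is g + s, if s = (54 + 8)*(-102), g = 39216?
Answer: 32892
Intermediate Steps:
s = -6324 (s = 62*(-102) = -6324)
g + s = 39216 - 6324 = 32892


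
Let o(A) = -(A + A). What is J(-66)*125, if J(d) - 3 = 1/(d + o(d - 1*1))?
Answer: 25625/68 ≈ 376.84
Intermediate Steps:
o(A) = -2*A
J(d) = 3 + 1/(2 - d) (J(d) = 3 + 1/(d - 2*(d - 1*1)) = 3 + 1/(d - 2*(d - 1)) = 3 + 1/(d - 2*(-1 + d)) = 3 + 1/(d + (2 - 2*d)) = 3 + 1/(2 - d))
J(-66)*125 = ((7 - 3*(-66))/(2 - 1*(-66)))*125 = ((7 + 198)/(2 + 66))*125 = (205/68)*125 = 25625/68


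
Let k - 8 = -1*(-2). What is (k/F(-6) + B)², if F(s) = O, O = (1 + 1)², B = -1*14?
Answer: 529/4 ≈ 132.25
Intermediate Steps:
k = 10 (k = 8 - 1*(-2) = 8 + 2 = 10)
B = -14
O = 4 (O = 2² = 4)
F(s) = 4
(k/F(-6) + B)² = (10/4 - 14)² = (10*(¼) - 14)² = (5/2 - 14)² = (-23/2)² = 529/4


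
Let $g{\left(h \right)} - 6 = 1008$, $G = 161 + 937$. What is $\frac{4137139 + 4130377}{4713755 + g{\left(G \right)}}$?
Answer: $\frac{8267516}{4714769} \approx 1.7535$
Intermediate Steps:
$G = 1098$
$g{\left(h \right)} = 1014$ ($g{\left(h \right)} = 6 + 1008 = 1014$)
$\frac{4137139 + 4130377}{4713755 + g{\left(G \right)}} = \frac{4137139 + 4130377}{4713755 + 1014} = \frac{8267516}{4714769}$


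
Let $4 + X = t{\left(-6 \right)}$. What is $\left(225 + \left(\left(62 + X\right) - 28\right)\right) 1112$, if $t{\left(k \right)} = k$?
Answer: $276888$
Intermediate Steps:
$X = -10$ ($X = -4 - 6 = -10$)
$\left(225 + \left(\left(62 + X\right) - 28\right)\right) 1112 = \left(225 + \left(\left(62 - 10\right) - 28\right)\right) 1112 = \left(225 + \left(52 - 28\right)\right) 1112 = \left(225 + 24\right) 1112 = 249 \cdot 1112 = 276888$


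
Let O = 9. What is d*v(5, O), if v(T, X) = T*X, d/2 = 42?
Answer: 3780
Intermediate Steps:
d = 84 (d = 2*42 = 84)
d*v(5, O) = 84*(5*9) = 84*45 = 3780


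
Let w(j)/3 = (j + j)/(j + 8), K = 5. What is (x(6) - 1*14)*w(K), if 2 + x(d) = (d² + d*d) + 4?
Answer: 1800/13 ≈ 138.46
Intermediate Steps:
w(j) = 6*j/(8 + j) (w(j) = 3*((j + j)/(j + 8)) = 3*((2*j)/(8 + j)) = 3*(2*j/(8 + j)) = 6*j/(8 + j))
x(d) = 2 + 2*d² (x(d) = -2 + ((d² + d*d) + 4) = -2 + ((d² + d²) + 4) = -2 + (2*d² + 4) = -2 + (4 + 2*d²) = 2 + 2*d²)
(x(6) - 1*14)*w(K) = ((2 + 2*6²) - 1*14)*(6*5/(8 + 5)) = ((2 + 2*36) - 14)*(6*5/13) = ((2 + 72) - 14)*(6*5*(1/13)) = (74 - 14)*(30/13) = 60*(30/13) = 1800/13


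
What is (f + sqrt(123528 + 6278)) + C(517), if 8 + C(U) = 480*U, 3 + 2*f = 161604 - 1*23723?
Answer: 317091 + sqrt(129806) ≈ 3.1745e+5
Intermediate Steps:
f = 68939 (f = -3/2 + (161604 - 1*23723)/2 = -3/2 + (161604 - 23723)/2 = -3/2 + (1/2)*137881 = -3/2 + 137881/2 = 68939)
C(U) = -8 + 480*U
(f + sqrt(123528 + 6278)) + C(517) = (68939 + sqrt(123528 + 6278)) + (-8 + 480*517) = (68939 + sqrt(129806)) + (-8 + 248160) = (68939 + sqrt(129806)) + 248152 = 317091 + sqrt(129806)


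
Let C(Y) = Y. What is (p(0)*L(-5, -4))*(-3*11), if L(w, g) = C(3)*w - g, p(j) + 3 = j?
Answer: -1089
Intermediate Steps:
p(j) = -3 + j
L(w, g) = -g + 3*w (L(w, g) = 3*w - g = -g + 3*w)
(p(0)*L(-5, -4))*(-3*11) = ((-3 + 0)*(-1*(-4) + 3*(-5)))*(-3*11) = -3*(4 - 15)*(-33) = -3*(-11)*(-33) = 33*(-33) = -1089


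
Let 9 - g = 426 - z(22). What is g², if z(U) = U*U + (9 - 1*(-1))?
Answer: 5929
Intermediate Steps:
z(U) = 10 + U² (z(U) = U² + (9 + 1) = U² + 10 = 10 + U²)
g = 77 (g = 9 - (426 - (10 + 22²)) = 9 - (426 - (10 + 484)) = 9 - (426 - 1*494) = 9 - (426 - 494) = 9 - 1*(-68) = 9 + 68 = 77)
g² = 77² = 5929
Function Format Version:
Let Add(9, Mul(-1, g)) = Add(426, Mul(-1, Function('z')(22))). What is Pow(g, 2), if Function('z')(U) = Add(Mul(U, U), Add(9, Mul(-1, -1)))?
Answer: 5929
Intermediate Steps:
Function('z')(U) = Add(10, Pow(U, 2)) (Function('z')(U) = Add(Pow(U, 2), Add(9, 1)) = Add(Pow(U, 2), 10) = Add(10, Pow(U, 2)))
g = 77 (g = Add(9, Mul(-1, Add(426, Mul(-1, Add(10, Pow(22, 2)))))) = Add(9, Mul(-1, Add(426, Mul(-1, Add(10, 484))))) = Add(9, Mul(-1, Add(426, Mul(-1, 494)))) = Add(9, Mul(-1, Add(426, -494))) = Add(9, Mul(-1, -68)) = Add(9, 68) = 77)
Pow(g, 2) = Pow(77, 2) = 5929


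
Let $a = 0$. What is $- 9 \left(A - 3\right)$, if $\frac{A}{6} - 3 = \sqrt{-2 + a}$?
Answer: $-135 - 54 i \sqrt{2} \approx -135.0 - 76.368 i$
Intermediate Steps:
$A = 18 + 6 i \sqrt{2}$ ($A = 18 + 6 \sqrt{-2 + 0} = 18 + 6 \sqrt{-2} = 18 + 6 i \sqrt{2} \approx 18.0 + 8.4853 i$)
$- 9 \left(A - 3\right) = - 9 \left(\left(18 + 6 i \sqrt{2}\right) - 3\right) = - 9 \left(15 + 6 i \sqrt{2}\right) = -135 - 54 i \sqrt{2}$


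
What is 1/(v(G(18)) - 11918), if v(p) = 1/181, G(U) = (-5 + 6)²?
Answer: -181/2157157 ≈ -8.3907e-5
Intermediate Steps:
G(U) = 1 (G(U) = 1² = 1)
v(p) = 1/181
1/(v(G(18)) - 11918) = 1/(1/181 - 11918) = 1/(-2157157/181) = -181/2157157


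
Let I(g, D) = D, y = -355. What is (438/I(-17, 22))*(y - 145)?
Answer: -109500/11 ≈ -9954.5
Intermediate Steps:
(438/I(-17, 22))*(y - 145) = (438/22)*(-355 - 145) = (438*(1/22))*(-500) = (219/11)*(-500) = -109500/11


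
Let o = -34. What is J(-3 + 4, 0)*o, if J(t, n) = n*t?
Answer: 0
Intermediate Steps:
J(-3 + 4, 0)*o = (0*(-3 + 4))*(-34) = (0*1)*(-34) = 0*(-34) = 0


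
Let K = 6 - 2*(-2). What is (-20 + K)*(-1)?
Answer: 10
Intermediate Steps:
K = 10 (K = 6 + 4 = 10)
(-20 + K)*(-1) = (-20 + 10)*(-1) = -10*(-1) = 10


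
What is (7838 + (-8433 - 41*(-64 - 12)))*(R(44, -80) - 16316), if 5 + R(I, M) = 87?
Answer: -40925914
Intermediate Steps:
R(I, M) = 82 (R(I, M) = -5 + 87 = 82)
(7838 + (-8433 - 41*(-64 - 12)))*(R(44, -80) - 16316) = (7838 + (-8433 - 41*(-64 - 12)))*(82 - 16316) = (7838 + (-8433 - 41*(-76)))*(-16234) = (7838 + (-8433 - 1*(-3116)))*(-16234) = (7838 + (-8433 + 3116))*(-16234) = (7838 - 5317)*(-16234) = 2521*(-16234) = -40925914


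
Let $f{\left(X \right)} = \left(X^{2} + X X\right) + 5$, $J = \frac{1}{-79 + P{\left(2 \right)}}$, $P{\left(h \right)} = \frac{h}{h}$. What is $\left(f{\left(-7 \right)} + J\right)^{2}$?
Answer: $\frac{64529089}{6084} \approx 10606.0$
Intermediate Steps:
$P{\left(h \right)} = 1$
$J = - \frac{1}{78}$ ($J = \frac{1}{-79 + 1} = \frac{1}{-78} = - \frac{1}{78} \approx -0.012821$)
$f{\left(X \right)} = 5 + 2 X^{2}$ ($f{\left(X \right)} = \left(X^{2} + X^{2}\right) + 5 = 2 X^{2} + 5 = 5 + 2 X^{2}$)
$\left(f{\left(-7 \right)} + J\right)^{2} = \left(\left(5 + 2 \left(-7\right)^{2}\right) - \frac{1}{78}\right)^{2} = \left(\left(5 + 2 \cdot 49\right) - \frac{1}{78}\right)^{2} = \left(\left(5 + 98\right) - \frac{1}{78}\right)^{2} = \left(103 - \frac{1}{78}\right)^{2} = \left(\frac{8033}{78}\right)^{2} = \frac{64529089}{6084}$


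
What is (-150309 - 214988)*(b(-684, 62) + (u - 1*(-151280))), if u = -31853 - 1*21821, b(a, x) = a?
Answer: -35405315834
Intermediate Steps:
u = -53674 (u = -31853 - 21821 = -53674)
(-150309 - 214988)*(b(-684, 62) + (u - 1*(-151280))) = (-150309 - 214988)*(-684 + (-53674 - 1*(-151280))) = -365297*(-684 + (-53674 + 151280)) = -365297*(-684 + 97606) = -365297*96922 = -35405315834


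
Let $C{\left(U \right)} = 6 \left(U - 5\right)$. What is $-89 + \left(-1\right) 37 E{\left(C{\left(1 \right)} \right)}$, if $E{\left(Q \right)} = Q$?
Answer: $799$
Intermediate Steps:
$C{\left(U \right)} = -30 + 6 U$ ($C{\left(U \right)} = 6 \left(-5 + U\right) = -30 + 6 U$)
$-89 + \left(-1\right) 37 E{\left(C{\left(1 \right)} \right)} = -89 + \left(-1\right) 37 \left(-30 + 6 \cdot 1\right) = -89 - 37 \left(-30 + 6\right) = -89 - -888 = -89 + 888 = 799$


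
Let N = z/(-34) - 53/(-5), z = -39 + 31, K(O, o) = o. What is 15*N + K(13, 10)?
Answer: 2933/17 ≈ 172.53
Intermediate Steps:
z = -8
N = 921/85 (N = -8/(-34) - 53/(-5) = -8*(-1/34) - 53*(-⅕) = 4/17 + 53/5 = 921/85 ≈ 10.835)
15*N + K(13, 10) = 15*(921/85) + 10 = 2763/17 + 10 = 2933/17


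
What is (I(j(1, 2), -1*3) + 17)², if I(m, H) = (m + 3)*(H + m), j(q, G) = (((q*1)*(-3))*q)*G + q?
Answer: 1089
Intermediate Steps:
j(q, G) = q - 3*G*q² (j(q, G) = ((q*(-3))*q)*G + q = ((-3*q)*q)*G + q = (-3*q²)*G + q = -3*G*q² + q = q - 3*G*q²)
I(m, H) = (3 + m)*(H + m)
(I(j(1, 2), -1*3) + 17)² = (((1*(1 - 3*2*1))² + 3*(-1*3) + 3*(1*(1 - 3*2*1)) + (-1*3)*(1*(1 - 3*2*1))) + 17)² = (((1*(1 - 6))² + 3*(-3) + 3*(1*(1 - 6)) - 3*(1 - 6)) + 17)² = (((1*(-5))² - 9 + 3*(1*(-5)) - 3*(-5)) + 17)² = (((-5)² - 9 + 3*(-5) - 3*(-5)) + 17)² = ((25 - 9 - 15 + 15) + 17)² = (16 + 17)² = 33² = 1089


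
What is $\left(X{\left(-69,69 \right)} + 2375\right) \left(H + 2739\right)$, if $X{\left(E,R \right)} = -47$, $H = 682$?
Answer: $7964088$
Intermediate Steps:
$\left(X{\left(-69,69 \right)} + 2375\right) \left(H + 2739\right) = \left(-47 + 2375\right) \left(682 + 2739\right) = 2328 \cdot 3421 = 7964088$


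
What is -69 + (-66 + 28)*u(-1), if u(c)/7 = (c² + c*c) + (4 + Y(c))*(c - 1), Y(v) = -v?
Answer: 2059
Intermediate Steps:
u(c) = 14*c² + 7*(-1 + c)*(4 - c) (u(c) = 7*((c² + c*c) + (4 - c)*(c - 1)) = 7*((c² + c²) + (4 - c)*(-1 + c)) = 7*(2*c² + (-1 + c)*(4 - c)) = 14*c² + 7*(-1 + c)*(4 - c))
-69 + (-66 + 28)*u(-1) = -69 + (-66 + 28)*(-28 + 7*(-1)² + 35*(-1)) = -69 - 38*(-28 + 7*1 - 35) = -69 - 38*(-28 + 7 - 35) = -69 - 38*(-56) = -69 + 2128 = 2059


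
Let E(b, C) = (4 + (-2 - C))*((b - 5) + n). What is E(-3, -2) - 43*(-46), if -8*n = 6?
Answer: 1943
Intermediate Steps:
n = -¾ (n = -⅛*6 = -¾ ≈ -0.75000)
E(b, C) = (2 - C)*(-23/4 + b) (E(b, C) = (4 + (-2 - C))*((b - 5) - ¾) = (2 - C)*((-5 + b) - ¾) = (2 - C)*(-23/4 + b))
E(-3, -2) - 43*(-46) = (-23/2 + 2*(-3) + (23/4)*(-2) - 1*(-2)*(-3)) - 43*(-46) = (-23/2 - 6 - 23/2 - 6) + 1978 = -35 + 1978 = 1943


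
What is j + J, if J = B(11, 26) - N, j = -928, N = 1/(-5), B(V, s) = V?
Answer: -4584/5 ≈ -916.80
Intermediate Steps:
N = -⅕ ≈ -0.20000
J = 56/5 (J = 11 - 1*(-⅕) = 11 + ⅕ = 56/5 ≈ 11.200)
j + J = -928 + 56/5 = -4584/5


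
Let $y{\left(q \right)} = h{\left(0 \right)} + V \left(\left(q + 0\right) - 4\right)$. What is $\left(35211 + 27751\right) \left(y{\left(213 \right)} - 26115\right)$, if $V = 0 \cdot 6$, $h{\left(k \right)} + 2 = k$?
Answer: $-1644378554$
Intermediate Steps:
$h{\left(k \right)} = -2 + k$
$V = 0$
$y{\left(q \right)} = -2$ ($y{\left(q \right)} = \left(-2 + 0\right) + 0 \left(\left(q + 0\right) - 4\right) = -2 + 0 \left(q - 4\right) = -2 + 0 \left(-4 + q\right) = -2 + 0 = -2$)
$\left(35211 + 27751\right) \left(y{\left(213 \right)} - 26115\right) = \left(35211 + 27751\right) \left(-2 - 26115\right) = 62962 \left(-26117\right) = -1644378554$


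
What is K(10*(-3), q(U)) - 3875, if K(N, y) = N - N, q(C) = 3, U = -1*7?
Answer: -3875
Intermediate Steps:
U = -7
K(N, y) = 0
K(10*(-3), q(U)) - 3875 = 0 - 3875 = -3875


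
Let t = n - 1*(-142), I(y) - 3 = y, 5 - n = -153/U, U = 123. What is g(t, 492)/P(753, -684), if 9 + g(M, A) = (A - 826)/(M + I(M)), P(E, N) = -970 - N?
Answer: 124205/3511794 ≈ 0.035368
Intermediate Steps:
n = 256/41 (n = 5 - (-153)/123 = 5 - 1*(-51/41) = 5 + 51/41 = 256/41 ≈ 6.2439)
I(y) = 3 + y
t = 6078/41 (t = 256/41 - 1*(-142) = 256/41 + 142 = 6078/41 ≈ 148.24)
g(M, A) = -9 + (-826 + A)/(3 + 2*M) (g(M, A) = -9 + (A - 826)/(M + (3 + M)) = -9 + (-826 + A)/(3 + 2*M))
g(t, 492)/P(753, -684) = ((-853 + 492 - 18*6078/41)/(3 + 2*(6078/41)))/(-970 - 1*(-684)) = ((-853 + 492 - 109404/41)/(3 + 12156/41))/(-970 + 684) = (-124205/41/(12279/41))/(-286) = ((41/12279)*(-124205/41))*(-1/286) = -124205/12279*(-1/286) = 124205/3511794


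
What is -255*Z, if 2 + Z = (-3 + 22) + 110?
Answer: -32385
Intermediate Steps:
Z = 127 (Z = -2 + ((-3 + 22) + 110) = -2 + (19 + 110) = -2 + 129 = 127)
-255*Z = -255*127 = -32385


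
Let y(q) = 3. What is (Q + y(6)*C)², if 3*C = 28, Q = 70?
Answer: 9604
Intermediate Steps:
C = 28/3 (C = (⅓)*28 = 28/3 ≈ 9.3333)
(Q + y(6)*C)² = (70 + 3*(28/3))² = (70 + 28)² = 98² = 9604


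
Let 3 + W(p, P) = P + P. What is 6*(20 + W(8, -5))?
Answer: 42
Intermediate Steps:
W(p, P) = -3 + 2*P (W(p, P) = -3 + (P + P) = -3 + 2*P)
6*(20 + W(8, -5)) = 6*(20 + (-3 + 2*(-5))) = 6*(20 + (-3 - 10)) = 6*(20 - 13) = 6*7 = 42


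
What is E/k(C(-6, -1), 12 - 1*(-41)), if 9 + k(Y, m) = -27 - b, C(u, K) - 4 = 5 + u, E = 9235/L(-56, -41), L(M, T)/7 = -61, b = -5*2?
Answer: 9235/11102 ≈ 0.83183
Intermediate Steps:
b = -10
L(M, T) = -427 (L(M, T) = 7*(-61) = -427)
E = -9235/427 (E = 9235/(-427) = 9235*(-1/427) = -9235/427 ≈ -21.628)
C(u, K) = 9 + u (C(u, K) = 4 + (5 + u) = 9 + u)
k(Y, m) = -26 (k(Y, m) = -9 + (-27 - 1*(-10)) = -9 + (-27 + 10) = -9 - 17 = -26)
E/k(C(-6, -1), 12 - 1*(-41)) = -9235/427/(-26) = -9235/427*(-1/26) = 9235/11102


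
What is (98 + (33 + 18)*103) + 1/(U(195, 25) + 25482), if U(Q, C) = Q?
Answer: 137397628/25677 ≈ 5351.0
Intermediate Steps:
(98 + (33 + 18)*103) + 1/(U(195, 25) + 25482) = (98 + (33 + 18)*103) + 1/(195 + 25482) = (98 + 51*103) + 1/25677 = (98 + 5253) + 1/25677 = 5351 + 1/25677 = 137397628/25677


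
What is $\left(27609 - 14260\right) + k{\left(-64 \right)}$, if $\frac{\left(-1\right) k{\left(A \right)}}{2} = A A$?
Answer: $5157$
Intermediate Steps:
$k{\left(A \right)} = - 2 A^{2}$ ($k{\left(A \right)} = - 2 A A = - 2 A^{2}$)
$\left(27609 - 14260\right) + k{\left(-64 \right)} = \left(27609 - 14260\right) - 2 \left(-64\right)^{2} = 13349 - 8192 = 5157$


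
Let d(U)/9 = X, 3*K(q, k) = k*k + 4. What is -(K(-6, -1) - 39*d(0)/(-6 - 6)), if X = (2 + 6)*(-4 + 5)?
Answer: -707/3 ≈ -235.67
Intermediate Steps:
X = 8 (X = 8*1 = 8)
K(q, k) = 4/3 + k²/3 (K(q, k) = (k*k + 4)/3 = (k² + 4)/3 = (4 + k²)/3 = 4/3 + k²/3)
d(U) = 72 (d(U) = 9*8 = 72)
-(K(-6, -1) - 39*d(0)/(-6 - 6)) = -((4/3 + (⅓)*(-1)²) - 2808/(-6 - 6)) = -((4/3 + (⅓)*1) - 2808/(-12)) = -((4/3 + ⅓) - 2808*(-1)/12) = -(5/3 - 39*(-6)) = -(5/3 + 234) = -1*707/3 = -707/3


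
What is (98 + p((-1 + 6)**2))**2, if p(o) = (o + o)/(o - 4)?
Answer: 4443664/441 ≈ 10076.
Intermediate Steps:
p(o) = 2*o/(-4 + o) (p(o) = (2*o)/(-4 + o) = 2*o/(-4 + o))
(98 + p((-1 + 6)**2))**2 = (98 + 2*(-1 + 6)**2/(-4 + (-1 + 6)**2))**2 = (98 + 2*5**2/(-4 + 5**2))**2 = (98 + 2*25/(-4 + 25))**2 = (98 + 2*25/21)**2 = (98 + 2*25*(1/21))**2 = (98 + 50/21)**2 = (2108/21)**2 = 4443664/441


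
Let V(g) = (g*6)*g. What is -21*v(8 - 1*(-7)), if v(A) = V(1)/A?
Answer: -42/5 ≈ -8.4000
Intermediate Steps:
V(g) = 6*g² (V(g) = (6*g)*g = 6*g²)
v(A) = 6/A (v(A) = (6*1²)/A = (6*1)/A = 6/A)
-21*v(8 - 1*(-7)) = -126/(8 - 1*(-7)) = -126/(8 + 7) = -126/15 = -21*⅖ = -42/5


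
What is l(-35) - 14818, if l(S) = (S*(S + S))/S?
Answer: -14888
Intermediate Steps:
l(S) = 2*S (l(S) = (S*(2*S))/S = (2*S²)/S = 2*S)
l(-35) - 14818 = 2*(-35) - 14818 = -70 - 14818 = -14888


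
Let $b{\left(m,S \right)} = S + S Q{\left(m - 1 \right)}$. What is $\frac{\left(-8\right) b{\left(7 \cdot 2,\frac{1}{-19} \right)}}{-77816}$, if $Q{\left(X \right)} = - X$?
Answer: $\frac{12}{184813} \approx 6.4931 \cdot 10^{-5}$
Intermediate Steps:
$b{\left(m,S \right)} = S + S \left(1 - m\right)$ ($b{\left(m,S \right)} = S + S \left(- (m - 1)\right) = S + S \left(- (-1 + m)\right) = S + S \left(1 - m\right)$)
$\frac{\left(-8\right) b{\left(7 \cdot 2,\frac{1}{-19} \right)}}{-77816} = \frac{\left(-8\right) \frac{2 - 7 \cdot 2}{-19}}{-77816} = - 8 \left(- \frac{2 - 14}{19}\right) \left(- \frac{1}{77816}\right) = - 8 \left(\left(- \frac{1}{19}\right) \left(-12\right)\right) \left(- \frac{1}{77816}\right) = \left(-8\right) \frac{12}{19} \left(- \frac{1}{77816}\right) = \left(- \frac{96}{19}\right) \left(- \frac{1}{77816}\right) = \frac{12}{184813}$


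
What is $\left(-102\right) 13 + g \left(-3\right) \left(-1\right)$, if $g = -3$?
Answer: $-1335$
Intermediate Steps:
$\left(-102\right) 13 + g \left(-3\right) \left(-1\right) = \left(-102\right) 13 + \left(-3\right) \left(-3\right) \left(-1\right) = -1326 + 9 \left(-1\right) = -1326 - 9 = -1335$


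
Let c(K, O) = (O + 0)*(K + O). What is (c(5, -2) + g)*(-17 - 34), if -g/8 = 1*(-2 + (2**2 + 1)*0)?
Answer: -510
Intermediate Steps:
c(K, O) = O*(K + O)
g = 16 (g = -8*(-2 + (2**2 + 1)*0) = -8*(-2 + (4 + 1)*0) = -8*(-2 + 5*0) = -8*(-2 + 0) = -8*(-2) = 16)
(c(5, -2) + g)*(-17 - 34) = (-2*(5 - 2) + 16)*(-17 - 34) = (-2*3 + 16)*(-51) = (-6 + 16)*(-51) = 10*(-51) = -510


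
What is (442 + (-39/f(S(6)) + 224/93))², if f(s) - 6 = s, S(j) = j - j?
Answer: 6634265401/34596 ≈ 1.9176e+5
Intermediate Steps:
S(j) = 0
f(s) = 6 + s
(442 + (-39/f(S(6)) + 224/93))² = (442 + (-39/(6 + 0) + 224/93))² = (442 + (-39/6 + 224*(1/93)))² = (442 + (-39*⅙ + 224/93))² = (442 + (-13/2 + 224/93))² = (442 - 761/186)² = (81451/186)² = 6634265401/34596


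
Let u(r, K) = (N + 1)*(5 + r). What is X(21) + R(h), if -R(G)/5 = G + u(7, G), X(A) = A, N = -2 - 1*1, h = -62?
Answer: 451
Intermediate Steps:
N = -3 (N = -2 - 1 = -3)
u(r, K) = -10 - 2*r (u(r, K) = (-3 + 1)*(5 + r) = -2*(5 + r) = -10 - 2*r)
R(G) = 120 - 5*G (R(G) = -5*(G + (-10 - 2*7)) = -5*(G + (-10 - 14)) = -5*(G - 24) = -5*(-24 + G) = 120 - 5*G)
X(21) + R(h) = 21 + (120 - 5*(-62)) = 21 + (120 + 310) = 21 + 430 = 451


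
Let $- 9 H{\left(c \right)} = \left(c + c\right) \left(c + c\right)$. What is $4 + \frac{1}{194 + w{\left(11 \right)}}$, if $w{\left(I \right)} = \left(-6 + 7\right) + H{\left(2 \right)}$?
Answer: $\frac{6965}{1739} \approx 4.0052$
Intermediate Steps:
$H{\left(c \right)} = - \frac{4 c^{2}}{9}$ ($H{\left(c \right)} = - \frac{\left(c + c\right) \left(c + c\right)}{9} = - \frac{2 c 2 c}{9} = - \frac{4 c^{2}}{9}$)
$w{\left(I \right)} = - \frac{7}{9}$ ($w{\left(I \right)} = \left(-6 + 7\right) - \frac{4 \cdot 2^{2}}{9} = 1 - \frac{16}{9} = - \frac{7}{9}$)
$4 + \frac{1}{194 + w{\left(11 \right)}} = 4 + \frac{1}{194 - \frac{7}{9}} = 4 + \frac{1}{\frac{1739}{9}} = 4 + \frac{9}{1739} = \frac{6965}{1739}$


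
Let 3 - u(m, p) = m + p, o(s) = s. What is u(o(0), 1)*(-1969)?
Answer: -3938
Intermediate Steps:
u(m, p) = 3 - m - p (u(m, p) = 3 - (m + p) = 3 + (-m - p) = 3 - m - p)
u(o(0), 1)*(-1969) = (3 - 1*0 - 1*1)*(-1969) = (3 + 0 - 1)*(-1969) = 2*(-1969) = -3938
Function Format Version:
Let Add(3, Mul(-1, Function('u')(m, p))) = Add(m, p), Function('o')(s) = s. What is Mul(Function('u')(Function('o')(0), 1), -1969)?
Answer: -3938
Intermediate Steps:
Function('u')(m, p) = Add(3, Mul(-1, m), Mul(-1, p)) (Function('u')(m, p) = Add(3, Mul(-1, Add(m, p))) = Add(3, Add(Mul(-1, m), Mul(-1, p))) = Add(3, Mul(-1, m), Mul(-1, p)))
Mul(Function('u')(Function('o')(0), 1), -1969) = Mul(Add(3, Mul(-1, 0), Mul(-1, 1)), -1969) = Mul(Add(3, 0, -1), -1969) = Mul(2, -1969) = -3938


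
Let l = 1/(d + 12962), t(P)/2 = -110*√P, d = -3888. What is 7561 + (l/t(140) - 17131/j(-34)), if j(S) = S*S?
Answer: 8723385/1156 - √35/139739600 ≈ 7546.2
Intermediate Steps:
j(S) = S²
t(P) = -220*√P (t(P) = 2*(-110*√P) = -220*√P)
l = 1/9074 (l = 1/(-3888 + 12962) = 1/9074 ≈ 0.00011021)
7561 + (l/t(140) - 17131/j(-34)) = 7561 + (1/(9074*((-440*√35))) - 17131/((-34)²)) = 7561 + (1/(9074*((-440*√35))) - 17131/1156) = 7561 + (1/(9074*((-440*√35))) - 17131*1/1156) = 7561 + ((-√35/15400)/9074 - 17131/1156) = 7561 + (-√35/139739600 - 17131/1156) = 7561 + (-17131/1156 - √35/139739600) = 8723385/1156 - √35/139739600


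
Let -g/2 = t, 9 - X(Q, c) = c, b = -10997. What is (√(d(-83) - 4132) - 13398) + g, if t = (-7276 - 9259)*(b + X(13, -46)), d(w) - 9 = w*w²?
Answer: -361865338 + 27*I*√790 ≈ -3.6187e+8 + 758.89*I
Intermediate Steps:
X(Q, c) = 9 - c
d(w) = 9 + w³ (d(w) = 9 + w*w² = 9 + w³)
t = 180925970 (t = (-7276 - 9259)*(-10997 + (9 - 1*(-46))) = -16535*(-10997 + (9 + 46)) = -16535*(-10997 + 55) = -16535*(-10942) = 180925970)
g = -361851940 (g = -2*180925970 = -361851940)
(√(d(-83) - 4132) - 13398) + g = (√((9 + (-83)³) - 4132) - 13398) - 361851940 = (√((9 - 571787) - 4132) - 13398) - 361851940 = (√(-571778 - 4132) - 13398) - 361851940 = (√(-575910) - 13398) - 361851940 = (27*I*√790 - 13398) - 361851940 = (-13398 + 27*I*√790) - 361851940 = -361865338 + 27*I*√790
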